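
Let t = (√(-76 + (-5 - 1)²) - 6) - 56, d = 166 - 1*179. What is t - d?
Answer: -49 + 2*I*√10 ≈ -49.0 + 6.3246*I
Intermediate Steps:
d = -13 (d = 166 - 179 = -13)
t = -62 + 2*I*√10 (t = (√(-76 + (-6)²) - 6) - 56 = (√(-76 + 36) - 6) - 56 = (√(-40) - 6) - 56 = (2*I*√10 - 6) - 56 = (-6 + 2*I*√10) - 56 = -62 + 2*I*√10 ≈ -62.0 + 6.3246*I)
t - d = (-62 + 2*I*√10) - 1*(-13) = (-62 + 2*I*√10) + 13 = -49 + 2*I*√10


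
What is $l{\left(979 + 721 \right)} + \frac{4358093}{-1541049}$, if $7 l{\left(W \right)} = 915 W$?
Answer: $\frac{2397071212849}{10787343} \approx 2.2221 \cdot 10^{5}$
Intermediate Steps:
$l{\left(W \right)} = \frac{915 W}{7}$
$l{\left(979 + 721 \right)} + \frac{4358093}{-1541049} = \frac{915 \left(979 + 721\right)}{7} + \frac{4358093}{-1541049} = \frac{915}{7} \cdot 1700 + 4358093 \left(- \frac{1}{1541049}\right) = \frac{1555500}{7} - \frac{4358093}{1541049} = \frac{2397071212849}{10787343}$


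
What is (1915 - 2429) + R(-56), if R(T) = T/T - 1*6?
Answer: -519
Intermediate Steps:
R(T) = -5 (R(T) = 1 - 6 = -5)
(1915 - 2429) + R(-56) = (1915 - 2429) - 5 = -514 - 5 = -519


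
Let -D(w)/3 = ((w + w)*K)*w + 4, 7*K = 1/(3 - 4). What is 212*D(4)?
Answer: 2544/7 ≈ 363.43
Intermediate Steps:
K = -1/7 (K = 1/(7*(3 - 4)) = (1/7)/(-1) = (1/7)*(-1) = -1/7 ≈ -0.14286)
D(w) = -12 + 6*w**2/7 (D(w) = -3*(((w + w)*(-1/7))*w + 4) = -3*(((2*w)*(-1/7))*w + 4) = -3*((-2*w/7)*w + 4) = -3*(-2*w**2/7 + 4) = -3*(4 - 2*w**2/7) = -12 + 6*w**2/7)
212*D(4) = 212*(-12 + (6/7)*4**2) = 212*(-12 + (6/7)*16) = 212*(-12 + 96/7) = 212*(12/7) = 2544/7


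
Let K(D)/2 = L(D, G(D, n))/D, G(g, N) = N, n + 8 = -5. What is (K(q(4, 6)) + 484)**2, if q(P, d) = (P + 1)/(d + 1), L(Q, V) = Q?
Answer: 236196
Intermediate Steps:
n = -13 (n = -8 - 5 = -13)
q(P, d) = (1 + P)/(1 + d)
K(D) = 2 (K(D) = 2*(D/D) = 2*1 = 2)
(K(q(4, 6)) + 484)**2 = (2 + 484)**2 = 486**2 = 236196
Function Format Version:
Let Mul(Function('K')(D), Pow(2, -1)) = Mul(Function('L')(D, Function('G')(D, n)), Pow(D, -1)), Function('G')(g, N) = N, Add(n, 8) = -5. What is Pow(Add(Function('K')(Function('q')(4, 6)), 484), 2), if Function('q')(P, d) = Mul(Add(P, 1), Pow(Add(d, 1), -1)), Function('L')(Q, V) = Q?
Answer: 236196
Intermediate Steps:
n = -13 (n = Add(-8, -5) = -13)
Function('q')(P, d) = Mul(Pow(Add(1, d), -1), Add(1, P)) (Function('q')(P, d) = Mul(Add(1, P), Pow(Add(1, d), -1)) = Mul(Pow(Add(1, d), -1), Add(1, P)))
Function('K')(D) = 2 (Function('K')(D) = Mul(2, Mul(D, Pow(D, -1))) = Mul(2, 1) = 2)
Pow(Add(Function('K')(Function('q')(4, 6)), 484), 2) = Pow(Add(2, 484), 2) = Pow(486, 2) = 236196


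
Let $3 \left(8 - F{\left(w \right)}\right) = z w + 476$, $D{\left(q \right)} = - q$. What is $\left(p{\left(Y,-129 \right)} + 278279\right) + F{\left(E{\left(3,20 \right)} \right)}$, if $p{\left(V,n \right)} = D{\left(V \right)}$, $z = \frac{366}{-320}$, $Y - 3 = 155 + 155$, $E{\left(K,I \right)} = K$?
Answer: $\frac{133351909}{480} \approx 2.7782 \cdot 10^{5}$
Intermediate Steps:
$Y = 313$ ($Y = 3 + \left(155 + 155\right) = 3 + 310 = 313$)
$z = - \frac{183}{160}$ ($z = 366 \left(- \frac{1}{320}\right) = - \frac{183}{160} \approx -1.1437$)
$F{\left(w \right)} = - \frac{452}{3} + \frac{61 w}{160}$ ($F{\left(w \right)} = 8 - \frac{- \frac{183 w}{160} + 476}{3} = 8 - \frac{476 - \frac{183 w}{160}}{3} = 8 + \left(- \frac{476}{3} + \frac{61 w}{160}\right) = - \frac{452}{3} + \frac{61 w}{160}$)
$p{\left(V,n \right)} = - V$
$\left(p{\left(Y,-129 \right)} + 278279\right) + F{\left(E{\left(3,20 \right)} \right)} = \left(\left(-1\right) 313 + 278279\right) + \left(- \frac{452}{3} + \frac{61}{160} \cdot 3\right) = \left(-313 + 278279\right) + \left(- \frac{452}{3} + \frac{183}{160}\right) = 277966 - \frac{71771}{480} = \frac{133351909}{480}$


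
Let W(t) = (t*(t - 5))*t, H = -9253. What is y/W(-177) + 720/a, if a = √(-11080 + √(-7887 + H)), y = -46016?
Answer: 23008/2850939 + 360*√2/√(-5540 + I*√4285) ≈ 0.048478 - 6.8397*I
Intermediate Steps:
W(t) = t²*(-5 + t) (W(t) = (t*(-5 + t))*t = t²*(-5 + t))
a = √(-11080 + 2*I*√4285) (a = √(-11080 + √(-7887 - 9253)) = √(-11080 + √(-17140)) = √(-11080 + 2*I*√4285) ≈ 0.6219 + 105.26*I)
y/W(-177) + 720/a = -46016*1/(31329*(-5 - 177)) + 720/(√(-11080 + 2*I*√4285)) = -46016/(31329*(-182)) + 720/√(-11080 + 2*I*√4285) = -46016/(-5701878) + 720/√(-11080 + 2*I*√4285) = -46016*(-1/5701878) + 720/√(-11080 + 2*I*√4285) = 23008/2850939 + 720/√(-11080 + 2*I*√4285)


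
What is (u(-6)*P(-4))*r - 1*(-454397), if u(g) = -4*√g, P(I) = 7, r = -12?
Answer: 454397 + 336*I*√6 ≈ 4.544e+5 + 823.03*I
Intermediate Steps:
(u(-6)*P(-4))*r - 1*(-454397) = (-4*I*√6*7)*(-12) - 1*(-454397) = (-4*I*√6*7)*(-12) + 454397 = -28*I*√6*(-12) + 454397 = 336*I*√6 + 454397 = 454397 + 336*I*√6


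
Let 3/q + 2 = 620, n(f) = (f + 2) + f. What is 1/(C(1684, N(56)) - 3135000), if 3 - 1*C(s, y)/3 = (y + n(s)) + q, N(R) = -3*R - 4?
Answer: -206/647784513 ≈ -3.1801e-7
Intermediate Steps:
n(f) = 2 + 2*f (n(f) = (2 + f) + f = 2 + 2*f)
q = 1/206 (q = 3/(-2 + 620) = 3/618 = 3*(1/618) = 1/206 ≈ 0.0048544)
N(R) = -4 - 3*R
C(s, y) = 615/206 - 6*s - 3*y (C(s, y) = 9 - 3*((y + (2 + 2*s)) + 1/206) = 9 - 3*((2 + y + 2*s) + 1/206) = 9 - 3*(413/206 + y + 2*s) = 9 + (-1239/206 - 6*s - 3*y) = 615/206 - 6*s - 3*y)
1/(C(1684, N(56)) - 3135000) = 1/((615/206 - 6*1684 - 3*(-4 - 3*56)) - 3135000) = 1/((615/206 - 10104 - 3*(-4 - 168)) - 3135000) = 1/((615/206 - 10104 - 3*(-172)) - 3135000) = 1/((615/206 - 10104 + 516) - 3135000) = 1/(-1974513/206 - 3135000) = 1/(-647784513/206) = -206/647784513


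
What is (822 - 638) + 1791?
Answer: 1975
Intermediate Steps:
(822 - 638) + 1791 = 184 + 1791 = 1975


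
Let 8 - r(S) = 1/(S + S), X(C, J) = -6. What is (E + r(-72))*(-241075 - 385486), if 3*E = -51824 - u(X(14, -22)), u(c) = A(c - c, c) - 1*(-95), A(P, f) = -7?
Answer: 1560527237503/144 ≈ 1.0837e+10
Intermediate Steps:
u(c) = 88 (u(c) = -7 - 1*(-95) = -7 + 95 = 88)
r(S) = 8 - 1/(2*S) (r(S) = 8 - 1/(S + S) = 8 - 1/(2*S))
E = -17304 (E = (-51824 - 1*88)/3 = (-51824 - 88)/3 = (1/3)*(-51912) = -17304)
(E + r(-72))*(-241075 - 385486) = (-17304 + (8 - 1/2/(-72)))*(-241075 - 385486) = (-17304 + (8 - 1/2*(-1/72)))*(-626561) = (-17304 + (8 + 1/144))*(-626561) = (-17304 + 1153/144)*(-626561) = -2490623/144*(-626561) = 1560527237503/144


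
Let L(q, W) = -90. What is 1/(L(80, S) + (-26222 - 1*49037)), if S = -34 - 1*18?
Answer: -1/75349 ≈ -1.3272e-5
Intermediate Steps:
S = -52 (S = -34 - 18 = -52)
1/(L(80, S) + (-26222 - 1*49037)) = 1/(-90 + (-26222 - 1*49037)) = 1/(-90 + (-26222 - 49037)) = 1/(-90 - 75259) = 1/(-75349) = -1/75349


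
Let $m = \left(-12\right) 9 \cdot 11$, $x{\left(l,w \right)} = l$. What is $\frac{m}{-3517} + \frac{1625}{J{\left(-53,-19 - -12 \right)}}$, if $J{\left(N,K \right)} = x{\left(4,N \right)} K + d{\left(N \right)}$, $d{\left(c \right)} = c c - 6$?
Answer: $\frac{360473}{390387} \approx 0.92337$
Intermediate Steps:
$m = -1188$ ($m = \left(-108\right) 11 = -1188$)
$d{\left(c \right)} = -6 + c^{2}$ ($d{\left(c \right)} = c^{2} - 6 = -6 + c^{2}$)
$J{\left(N,K \right)} = -6 + N^{2} + 4 K$ ($J{\left(N,K \right)} = 4 K + \left(-6 + N^{2}\right) = -6 + N^{2} + 4 K$)
$\frac{m}{-3517} + \frac{1625}{J{\left(-53,-19 - -12 \right)}} = - \frac{1188}{-3517} + \frac{1625}{-6 + \left(-53\right)^{2} + 4 \left(-19 - -12\right)} = \left(-1188\right) \left(- \frac{1}{3517}\right) + \frac{1625}{-6 + 2809 + 4 \left(-19 + 12\right)} = \frac{1188}{3517} + \frac{1625}{-6 + 2809 + 4 \left(-7\right)} = \frac{1188}{3517} + \frac{1625}{-6 + 2809 - 28} = \frac{1188}{3517} + \frac{1625}{2775} = \frac{1188}{3517} + 1625 \cdot \frac{1}{2775} = \frac{1188}{3517} + \frac{65}{111} = \frac{360473}{390387}$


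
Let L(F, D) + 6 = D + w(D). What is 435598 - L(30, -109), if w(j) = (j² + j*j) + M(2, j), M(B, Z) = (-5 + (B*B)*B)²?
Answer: 411942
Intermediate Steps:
M(B, Z) = (-5 + B³)² (M(B, Z) = (-5 + B²*B)² = (-5 + B³)²)
w(j) = 9 + 2*j² (w(j) = (j² + j*j) + (-5 + 2³)² = (j² + j²) + (-5 + 8)² = 2*j² + 3² = 2*j² + 9 = 9 + 2*j²)
L(F, D) = 3 + D + 2*D² (L(F, D) = -6 + (D + (9 + 2*D²)) = -6 + (9 + D + 2*D²) = 3 + D + 2*D²)
435598 - L(30, -109) = 435598 - (3 - 109 + 2*(-109)²) = 435598 - (3 - 109 + 2*11881) = 435598 - (3 - 109 + 23762) = 435598 - 1*23656 = 435598 - 23656 = 411942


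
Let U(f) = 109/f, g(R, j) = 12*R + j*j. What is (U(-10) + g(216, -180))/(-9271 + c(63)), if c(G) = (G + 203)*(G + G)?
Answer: 349811/242450 ≈ 1.4428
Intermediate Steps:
g(R, j) = j² + 12*R (g(R, j) = 12*R + j² = j² + 12*R)
c(G) = 2*G*(203 + G) (c(G) = (203 + G)*(2*G) = 2*G*(203 + G))
(U(-10) + g(216, -180))/(-9271 + c(63)) = (109/(-10) + ((-180)² + 12*216))/(-9271 + 2*63*(203 + 63)) = (109*(-⅒) + (32400 + 2592))/(-9271 + 2*63*266) = (-109/10 + 34992)/(-9271 + 33516) = (349811/10)/24245 = (349811/10)*(1/24245) = 349811/242450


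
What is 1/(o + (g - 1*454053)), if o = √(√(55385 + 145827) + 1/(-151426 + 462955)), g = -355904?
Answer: -1/(809957 - √(311529 + 194100635682*√50303)/311529) ≈ -1.2347e-6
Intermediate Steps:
o = √(1/311529 + 2*√50303) (o = √(√201212 + 1/311529) = √(2*√50303 + 1/311529) = √(1/311529 + 2*√50303) ≈ 21.179)
1/(o + (g - 1*454053)) = 1/(√(311529 + 194100635682*√50303)/311529 + (-355904 - 1*454053)) = 1/(√(311529 + 194100635682*√50303)/311529 + (-355904 - 454053)) = 1/(√(311529 + 194100635682*√50303)/311529 - 809957) = 1/(-809957 + √(311529 + 194100635682*√50303)/311529)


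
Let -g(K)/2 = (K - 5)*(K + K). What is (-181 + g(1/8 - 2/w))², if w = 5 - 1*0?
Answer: 5583227841/160000 ≈ 34895.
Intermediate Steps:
w = 5 (w = 5 + 0 = 5)
g(K) = -4*K*(-5 + K) (g(K) = -2*(K - 5)*(K + K) = -2*(-5 + K)*2*K = -4*K*(-5 + K))
(-181 + g(1/8 - 2/w))² = (-181 + 4*(1/8 - 2/5)*(5 - (1/8 - 2/5)))² = (-181 + 4*(1*(⅛) - 2*⅕)*(5 - (1*(⅛) - 2*⅕)))² = (-181 + 4*(⅛ - ⅖)*(5 - (⅛ - ⅖)))² = (-181 + 4*(-11/40)*(5 - 1*(-11/40)))² = (-181 + 4*(-11/40)*(5 + 11/40))² = (-181 + 4*(-11/40)*(211/40))² = (-181 - 2321/400)² = (-74721/400)² = 5583227841/160000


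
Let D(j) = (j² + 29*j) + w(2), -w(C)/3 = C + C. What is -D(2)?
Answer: -50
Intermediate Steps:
w(C) = -6*C (w(C) = -3*(C + C) = -6*C)
D(j) = -12 + j² + 29*j (D(j) = (j² + 29*j) - 6*2 = (j² + 29*j) - 12 = -12 + j² + 29*j)
-D(2) = -(-12 + 2² + 29*2) = -(-12 + 4 + 58) = -1*50 = -50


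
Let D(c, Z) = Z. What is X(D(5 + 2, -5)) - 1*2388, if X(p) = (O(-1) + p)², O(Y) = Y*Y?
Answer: -2372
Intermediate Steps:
O(Y) = Y²
X(p) = (1 + p)² (X(p) = ((-1)² + p)² = (1 + p)²)
X(D(5 + 2, -5)) - 1*2388 = (1 - 5)² - 1*2388 = (-4)² - 2388 = 16 - 2388 = -2372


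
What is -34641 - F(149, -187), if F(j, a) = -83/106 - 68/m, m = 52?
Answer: -47732417/1378 ≈ -34639.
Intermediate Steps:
F(j, a) = -2881/1378 (F(j, a) = -83/106 - 68/52 = -83*1/106 - 68*1/52 = -83/106 - 17/13 = -2881/1378)
-34641 - F(149, -187) = -34641 - 1*(-2881/1378) = -34641 + 2881/1378 = -47732417/1378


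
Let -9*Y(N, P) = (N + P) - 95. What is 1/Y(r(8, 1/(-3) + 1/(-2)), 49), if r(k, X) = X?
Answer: 54/281 ≈ 0.19217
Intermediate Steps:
Y(N, P) = 95/9 - N/9 - P/9 (Y(N, P) = -((N + P) - 95)/9 = -(-95 + N + P)/9 = 95/9 - N/9 - P/9)
1/Y(r(8, 1/(-3) + 1/(-2)), 49) = 1/(95/9 - (1/(-3) + 1/(-2))/9 - 1/9*49) = 1/(95/9 - (1*(-1/3) + 1*(-1/2))/9 - 49/9) = 1/(95/9 - (-1/3 - 1/2)/9 - 49/9) = 1/(95/9 - 1/9*(-5/6) - 49/9) = 1/(95/9 + 5/54 - 49/9) = 1/(281/54) = 54/281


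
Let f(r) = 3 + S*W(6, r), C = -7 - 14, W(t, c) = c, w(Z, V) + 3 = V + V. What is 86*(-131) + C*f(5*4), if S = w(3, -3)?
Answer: -7549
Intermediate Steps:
w(Z, V) = -3 + 2*V (w(Z, V) = -3 + (V + V) = -3 + 2*V)
S = -9 (S = -3 + 2*(-3) = -3 - 6 = -9)
C = -21
f(r) = 3 - 9*r
86*(-131) + C*f(5*4) = 86*(-131) - 21*(3 - 45*4) = -11266 - 21*(3 - 9*20) = -11266 - 21*(3 - 180) = -11266 - 21*(-177) = -11266 + 3717 = -7549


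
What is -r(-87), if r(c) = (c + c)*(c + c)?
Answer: -30276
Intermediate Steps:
r(c) = 4*c**2 (r(c) = (2*c)*(2*c) = 4*c**2)
-r(-87) = -4*(-87)**2 = -4*7569 = -1*30276 = -30276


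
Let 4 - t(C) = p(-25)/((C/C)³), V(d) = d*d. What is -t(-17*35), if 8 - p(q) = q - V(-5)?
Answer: 54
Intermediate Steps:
V(d) = d²
p(q) = 33 - q (p(q) = 8 - (q - 1*(-5)²) = 8 - (q - 1*25) = 8 - (q - 25) = 8 - (-25 + q) = 8 + (25 - q) = 33 - q)
t(C) = -54 (t(C) = 4 - (33 - 1*(-25))/((C/C)³) = 4 - (33 + 25)/(1³) = 4 - 58/1 = 4 - 58 = -54)
-t(-17*35) = -1*(-54) = 54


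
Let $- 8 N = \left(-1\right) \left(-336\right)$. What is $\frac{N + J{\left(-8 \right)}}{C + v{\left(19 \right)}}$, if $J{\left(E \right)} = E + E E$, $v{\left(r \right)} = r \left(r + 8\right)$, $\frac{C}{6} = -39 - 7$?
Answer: $\frac{14}{237} \approx 0.059072$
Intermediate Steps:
$N = -42$ ($N = - \frac{\left(-1\right) \left(-336\right)}{8} = \left(- \frac{1}{8}\right) 336 = -42$)
$C = -276$ ($C = 6 \left(-39 - 7\right) = 6 \left(-46\right) = -276$)
$v{\left(r \right)} = r \left(8 + r\right)$
$J{\left(E \right)} = E + E^{2}$
$\frac{N + J{\left(-8 \right)}}{C + v{\left(19 \right)}} = \frac{-42 - 8 \left(1 - 8\right)}{-276 + 19 \left(8 + 19\right)} = \frac{-42 - -56}{-276 + 19 \cdot 27} = \frac{-42 + 56}{-276 + 513} = \frac{14}{237}$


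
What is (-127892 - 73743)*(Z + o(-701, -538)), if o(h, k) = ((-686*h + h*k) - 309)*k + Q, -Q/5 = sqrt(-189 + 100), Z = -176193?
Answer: 93080132521005 + 1008175*I*sqrt(89) ≈ 9.308e+13 + 9.5111e+6*I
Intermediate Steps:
Q = -5*I*sqrt(89) (Q = -5*sqrt(-189 + 100) = -5*I*sqrt(89) ≈ -47.17*I)
o(h, k) = k*(-309 - 686*h + h*k) - 5*I*sqrt(89) (o(h, k) = ((-686*h + h*k) - 309)*k - 5*I*sqrt(89) = (-309 - 686*h + h*k)*k - 5*I*sqrt(89) = k*(-309 - 686*h + h*k) - 5*I*sqrt(89))
(-127892 - 73743)*(Z + o(-701, -538)) = (-127892 - 73743)*(-176193 + (-309*(-538) - 701*(-538)**2 - 686*(-701)*(-538) - 5*I*sqrt(89))) = -201635*(-176193 + (166242 - 701*289444 - 258716668 - 5*I*sqrt(89))) = -201635*(-176193 + (166242 - 202900244 - 258716668 - 5*I*sqrt(89))) = -201635*(-176193 + (-461450670 - 5*I*sqrt(89))) = -201635*(-461626863 - 5*I*sqrt(89)) = 93080132521005 + 1008175*I*sqrt(89)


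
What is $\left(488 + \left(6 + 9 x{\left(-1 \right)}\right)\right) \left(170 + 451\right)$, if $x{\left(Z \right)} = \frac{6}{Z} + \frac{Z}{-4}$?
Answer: $\frac{1098549}{4} \approx 2.7464 \cdot 10^{5}$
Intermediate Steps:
$x{\left(Z \right)} = \frac{6}{Z} - \frac{Z}{4}$ ($x{\left(Z \right)} = \frac{6}{Z} + Z \left(- \frac{1}{4}\right) = \frac{6}{Z} - \frac{Z}{4}$)
$\left(488 + \left(6 + 9 x{\left(-1 \right)}\right)\right) \left(170 + 451\right) = \left(488 + \left(6 + 9 \left(\frac{6}{-1} - - \frac{1}{4}\right)\right)\right) \left(170 + 451\right) = \left(488 + \left(6 + 9 \left(6 \left(-1\right) + \frac{1}{4}\right)\right)\right) 621 = \left(488 + \left(6 + 9 \left(-6 + \frac{1}{4}\right)\right)\right) 621 = \left(488 + \left(6 + 9 \left(- \frac{23}{4}\right)\right)\right) 621 = \left(488 + \left(6 - \frac{207}{4}\right)\right) 621 = \left(488 - \frac{183}{4}\right) 621 = \frac{1769}{4} \cdot 621 = \frac{1098549}{4}$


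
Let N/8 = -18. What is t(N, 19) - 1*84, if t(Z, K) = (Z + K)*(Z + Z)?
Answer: 35916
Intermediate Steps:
N = -144 (N = 8*(-18) = -144)
t(Z, K) = 2*Z*(K + Z) (t(Z, K) = (K + Z)*(2*Z) = 2*Z*(K + Z))
t(N, 19) - 1*84 = 2*(-144)*(19 - 144) - 1*84 = 2*(-144)*(-125) - 84 = 36000 - 84 = 35916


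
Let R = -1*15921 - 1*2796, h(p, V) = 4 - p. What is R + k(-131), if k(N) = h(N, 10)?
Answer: -18582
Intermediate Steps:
k(N) = 4 - N
R = -18717 (R = -15921 - 2796 = -18717)
R + k(-131) = -18717 + (4 - 1*(-131)) = -18717 + (4 + 131) = -18717 + 135 = -18582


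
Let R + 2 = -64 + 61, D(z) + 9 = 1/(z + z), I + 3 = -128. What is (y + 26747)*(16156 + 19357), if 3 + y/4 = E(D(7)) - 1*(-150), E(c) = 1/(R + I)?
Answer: 1941493621/2 ≈ 9.7075e+8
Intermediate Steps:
I = -131 (I = -3 - 128 = -131)
D(z) = -9 + 1/(2*z) (D(z) = -9 + 1/(z + z) = -9 + 1/(2*z))
R = -5 (R = -2 + (-64 + 61) = -2 - 3 = -5)
E(c) = -1/136 (E(c) = 1/(-5 - 131) = 1/(-136) = -1/136)
y = 19991/34 (y = -12 + 4*(-1/136 - 1*(-150)) = -12 + 4*(-1/136 + 150) = -12 + 4*(20399/136) = -12 + 20399/34 = 19991/34 ≈ 587.97)
(y + 26747)*(16156 + 19357) = (19991/34 + 26747)*(16156 + 19357) = (929389/34)*35513 = 1941493621/2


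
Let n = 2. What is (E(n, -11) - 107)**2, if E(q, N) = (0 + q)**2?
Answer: 10609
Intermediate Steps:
E(q, N) = q**2
(E(n, -11) - 107)**2 = (2**2 - 107)**2 = (4 - 107)**2 = (-103)**2 = 10609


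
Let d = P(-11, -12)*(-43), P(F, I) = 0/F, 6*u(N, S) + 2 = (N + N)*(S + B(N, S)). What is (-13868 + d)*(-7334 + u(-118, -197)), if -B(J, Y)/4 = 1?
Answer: -23783620/3 ≈ -7.9279e+6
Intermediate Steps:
B(J, Y) = -4 (B(J, Y) = -4*1 = -4)
u(N, S) = -1/3 + N*(-4 + S)/3 (u(N, S) = -1/3 + ((N + N)*(S - 4))/6 = -1/3 + ((2*N)*(-4 + S))/6 = -1/3 + (2*N*(-4 + S))/6 = -1/3 + N*(-4 + S)/3)
P(F, I) = 0
d = 0 (d = 0*(-43) = 0)
(-13868 + d)*(-7334 + u(-118, -197)) = (-13868 + 0)*(-7334 + (-1/3 - 4/3*(-118) + (1/3)*(-118)*(-197))) = -13868*(-7334 + (-1/3 + 472/3 + 23246/3)) = -13868*(-7334 + 23717/3) = -13868*1715/3 = -23783620/3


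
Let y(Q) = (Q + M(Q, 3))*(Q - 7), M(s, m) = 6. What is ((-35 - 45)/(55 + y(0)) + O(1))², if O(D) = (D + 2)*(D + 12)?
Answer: 182329/169 ≈ 1078.9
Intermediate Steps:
O(D) = (2 + D)*(12 + D)
y(Q) = (-7 + Q)*(6 + Q) (y(Q) = (Q + 6)*(Q - 7) = (6 + Q)*(-7 + Q) = (-7 + Q)*(6 + Q))
((-35 - 45)/(55 + y(0)) + O(1))² = ((-35 - 45)/(55 + (-42 + 0² - 1*0)) + (24 + 1² + 14*1))² = (-80/(55 + (-42 + 0 + 0)) + (24 + 1 + 14))² = (-80/(55 - 42) + 39)² = (-80/13 + 39)² = (427/13)² = 182329/169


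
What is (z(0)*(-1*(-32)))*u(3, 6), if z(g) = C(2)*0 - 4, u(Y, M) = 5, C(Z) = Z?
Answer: -640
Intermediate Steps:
z(g) = -4 (z(g) = 2*0 - 4 = 0 - 4 = -4)
(z(0)*(-1*(-32)))*u(3, 6) = -(-4)*(-32)*5 = -4*32*5 = -128*5 = -640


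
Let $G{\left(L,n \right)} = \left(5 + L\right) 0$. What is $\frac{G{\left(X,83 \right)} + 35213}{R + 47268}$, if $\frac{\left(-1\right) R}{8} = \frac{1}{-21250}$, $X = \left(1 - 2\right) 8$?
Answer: $\frac{374138125}{502222504} \approx 0.74496$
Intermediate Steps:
$X = -8$ ($X = \left(-1\right) 8 = -8$)
$R = \frac{4}{10625}$ ($R = - \frac{8}{-21250} = \left(-8\right) \left(- \frac{1}{21250}\right) = \frac{4}{10625} \approx 0.00037647$)
$G{\left(L,n \right)} = 0$
$\frac{G{\left(X,83 \right)} + 35213}{R + 47268} = \frac{0 + 35213}{\frac{4}{10625} + 47268} = \frac{35213}{\frac{502222504}{10625}} = 35213 \cdot \frac{10625}{502222504} = \frac{374138125}{502222504}$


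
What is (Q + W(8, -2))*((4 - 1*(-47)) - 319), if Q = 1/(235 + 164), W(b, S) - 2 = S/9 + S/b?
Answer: -490909/1197 ≈ -410.12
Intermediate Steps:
W(b, S) = 2 + S/9 + S/b (W(b, S) = 2 + (S/9 + S/b) = 2 + S/9 + S/b)
Q = 1/399 ≈ 0.0025063
(Q + W(8, -2))*((4 - 1*(-47)) - 319) = (1/399 + (2 + (⅑)*(-2) - 2/8))*((4 - 1*(-47)) - 319) = (1/399 + (2 - 2/9 - 2*⅛))*((4 + 47) - 319) = (1/399 + (2 - 2/9 - ¼))*(51 - 319) = (1/399 + 55/36)*(-268) = (7327/4788)*(-268) = -490909/1197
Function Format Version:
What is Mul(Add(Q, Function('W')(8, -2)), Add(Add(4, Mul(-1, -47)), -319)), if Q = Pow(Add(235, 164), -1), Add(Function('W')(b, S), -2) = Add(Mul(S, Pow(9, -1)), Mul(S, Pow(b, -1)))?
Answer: Rational(-490909, 1197) ≈ -410.12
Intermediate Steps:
Function('W')(b, S) = Add(2, Mul(Rational(1, 9), S), Mul(S, Pow(b, -1))) (Function('W')(b, S) = Add(2, Add(Mul(S, Pow(9, -1)), Mul(S, Pow(b, -1)))) = Add(2, Add(Mul(S, Rational(1, 9)), Mul(S, Pow(b, -1)))) = Add(2, Add(Mul(Rational(1, 9), S), Mul(S, Pow(b, -1)))) = Add(2, Mul(Rational(1, 9), S), Mul(S, Pow(b, -1))))
Q = Rational(1, 399) (Q = Pow(399, -1) = Rational(1, 399) ≈ 0.0025063)
Mul(Add(Q, Function('W')(8, -2)), Add(Add(4, Mul(-1, -47)), -319)) = Mul(Add(Rational(1, 399), Add(2, Mul(Rational(1, 9), -2), Mul(-2, Pow(8, -1)))), Add(Add(4, Mul(-1, -47)), -319)) = Mul(Add(Rational(1, 399), Add(2, Rational(-2, 9), Mul(-2, Rational(1, 8)))), Add(Add(4, 47), -319)) = Mul(Add(Rational(1, 399), Add(2, Rational(-2, 9), Rational(-1, 4))), Add(51, -319)) = Mul(Add(Rational(1, 399), Rational(55, 36)), -268) = Mul(Rational(7327, 4788), -268) = Rational(-490909, 1197)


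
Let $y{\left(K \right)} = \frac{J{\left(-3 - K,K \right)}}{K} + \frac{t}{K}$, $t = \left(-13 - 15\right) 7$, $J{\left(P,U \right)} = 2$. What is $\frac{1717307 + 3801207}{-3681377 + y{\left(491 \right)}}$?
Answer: $- \frac{2709590374}{1807556301} \approx -1.499$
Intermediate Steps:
$t = -196$ ($t = \left(-28\right) 7 = -196$)
$y{\left(K \right)} = - \frac{194}{K}$ ($y{\left(K \right)} = \frac{2}{K} - \frac{196}{K} = - \frac{194}{K}$)
$\frac{1717307 + 3801207}{-3681377 + y{\left(491 \right)}} = \frac{1717307 + 3801207}{-3681377 - \frac{194}{491}} = \frac{5518514}{-3681377 - \frac{194}{491}} = \frac{5518514}{- \frac{1807556301}{491}} = 5518514 \left(- \frac{491}{1807556301}\right) = - \frac{2709590374}{1807556301}$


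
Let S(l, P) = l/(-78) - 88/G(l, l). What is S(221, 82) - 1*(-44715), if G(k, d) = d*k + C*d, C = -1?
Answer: 296441653/6630 ≈ 44712.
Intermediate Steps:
G(k, d) = -d + d*k (G(k, d) = d*k - d = -d + d*k)
S(l, P) = -l/78 - 88/(l*(-1 + l)) (S(l, P) = l/(-78) - 88*1/(l*(-1 + l)) = l*(-1/78) - 88/(l*(-1 + l)) = -l/78 - 88/(l*(-1 + l)))
S(221, 82) - 1*(-44715) = (1/78)*(-6864 + 221²*(1 - 1*221))/(221*(-1 + 221)) - 1*(-44715) = (1/78)*(1/221)*(-6864 + 48841*(1 - 221))/220 + 44715 = (1/78)*(1/221)*(1/220)*(-6864 + 48841*(-220)) + 44715 = (1/78)*(1/221)*(1/220)*(-6864 - 10745020) + 44715 = (1/78)*(1/221)*(1/220)*(-10751884) + 44715 = -18797/6630 + 44715 = 296441653/6630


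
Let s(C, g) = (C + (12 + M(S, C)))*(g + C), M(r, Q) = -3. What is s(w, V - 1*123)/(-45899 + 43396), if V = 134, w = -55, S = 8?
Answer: -2024/2503 ≈ -0.80863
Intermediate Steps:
s(C, g) = (9 + C)*(C + g) (s(C, g) = (C + (12 - 3))*(g + C) = (C + 9)*(C + g) = (9 + C)*(C + g))
s(w, V - 1*123)/(-45899 + 43396) = ((-55)² + 9*(-55) + 9*(134 - 1*123) - 55*(134 - 1*123))/(-45899 + 43396) = (3025 - 495 + 9*(134 - 123) - 55*(134 - 123))/(-2503) = (3025 - 495 + 9*11 - 55*11)*(-1/2503) = (3025 - 495 + 99 - 605)*(-1/2503) = 2024*(-1/2503) = -2024/2503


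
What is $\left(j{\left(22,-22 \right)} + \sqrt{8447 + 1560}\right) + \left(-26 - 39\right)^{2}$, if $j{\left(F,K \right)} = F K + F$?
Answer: $3763 + \sqrt{10007} \approx 3863.0$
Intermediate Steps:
$j{\left(F,K \right)} = F + F K$
$\left(j{\left(22,-22 \right)} + \sqrt{8447 + 1560}\right) + \left(-26 - 39\right)^{2} = \left(22 \left(1 - 22\right) + \sqrt{8447 + 1560}\right) + \left(-26 - 39\right)^{2} = \left(22 \left(-21\right) + \sqrt{10007}\right) + \left(-65\right)^{2} = \left(-462 + \sqrt{10007}\right) + 4225 = 3763 + \sqrt{10007}$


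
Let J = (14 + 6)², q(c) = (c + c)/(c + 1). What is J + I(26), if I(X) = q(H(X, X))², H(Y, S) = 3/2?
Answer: 10036/25 ≈ 401.44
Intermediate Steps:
H(Y, S) = 3/2 (H(Y, S) = 3*(½) = 3/2)
q(c) = 2*c/(1 + c) (q(c) = (2*c)/(1 + c) = 2*c/(1 + c))
J = 400 (J = 20² = 400)
I(X) = 36/25 (I(X) = (2*(3/2)/(1 + 3/2))² = (2*(3/2)/(5/2))² = (2*(3/2)*(⅖))² = (6/5)² = 36/25)
J + I(26) = 400 + 36/25 = 10036/25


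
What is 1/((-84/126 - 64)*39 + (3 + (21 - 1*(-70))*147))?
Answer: 1/10858 ≈ 9.2098e-5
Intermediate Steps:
1/((-84/126 - 64)*39 + (3 + (21 - 1*(-70))*147)) = 1/((-84*1/126 - 64)*39 + (3 + (21 + 70)*147)) = 1/((-2/3 - 64)*39 + (3 + 91*147)) = 1/(-194/3*39 + (3 + 13377)) = 1/(-2522 + 13380) = 1/10858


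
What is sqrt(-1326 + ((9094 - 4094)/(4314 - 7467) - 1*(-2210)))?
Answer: 2*sqrt(2193110139)/3153 ≈ 29.705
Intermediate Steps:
sqrt(-1326 + ((9094 - 4094)/(4314 - 7467) - 1*(-2210))) = sqrt(-1326 + (5000/(-3153) + 2210)) = sqrt(-1326 + (5000*(-1/3153) + 2210)) = sqrt(-1326 + (-5000/3153 + 2210)) = sqrt(-1326 + 6963130/3153) = sqrt(2782252/3153) = 2*sqrt(2193110139)/3153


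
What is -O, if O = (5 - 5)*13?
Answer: 0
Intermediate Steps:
O = 0 (O = 0*13 = 0)
-O = -1*0 = 0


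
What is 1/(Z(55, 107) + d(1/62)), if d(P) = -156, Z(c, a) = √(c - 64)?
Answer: -52/8115 - I/8115 ≈ -0.0064079 - 0.00012323*I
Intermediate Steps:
Z(c, a) = √(-64 + c)
1/(Z(55, 107) + d(1/62)) = 1/(√(-64 + 55) - 156) = 1/(√(-9) - 156) = 1/(3*I - 156) = 1/(-156 + 3*I) = (-156 - 3*I)/24345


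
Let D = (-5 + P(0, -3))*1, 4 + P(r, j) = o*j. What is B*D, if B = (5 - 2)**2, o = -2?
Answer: -27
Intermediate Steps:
P(r, j) = -4 - 2*j
B = 9 (B = 3**2 = 9)
D = -3 (D = (-5 + (-4 - 2*(-3)))*1 = (-5 + (-4 + 6))*1 = (-5 + 2)*1 = -3*1 = -3)
B*D = 9*(-3) = -27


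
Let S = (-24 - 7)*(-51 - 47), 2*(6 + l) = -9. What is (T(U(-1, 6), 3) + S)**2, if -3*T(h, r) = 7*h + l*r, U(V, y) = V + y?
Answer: 332004841/36 ≈ 9.2224e+6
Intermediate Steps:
l = -21/2 (l = -6 + (1/2)*(-9) = -6 - 9/2 = -21/2 ≈ -10.500)
T(h, r) = -7*h/3 + 7*r/2 (T(h, r) = -(7*h - 21*r/2)/3 = -7*h/3 + 7*r/2)
S = 3038 (S = -31*(-98) = 3038)
(T(U(-1, 6), 3) + S)**2 = ((-7*(-1 + 6)/3 + (7/2)*3) + 3038)**2 = ((-7/3*5 + 21/2) + 3038)**2 = ((-35/3 + 21/2) + 3038)**2 = (-7/6 + 3038)**2 = (18221/6)**2 = 332004841/36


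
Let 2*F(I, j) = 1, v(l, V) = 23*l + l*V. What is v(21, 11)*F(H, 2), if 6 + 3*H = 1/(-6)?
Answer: 357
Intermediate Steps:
v(l, V) = 23*l + V*l
H = -37/18 (H = -2 + (⅓)/(-6) = -2 + (⅓)*(-⅙) = -2 - 1/18 = -37/18 ≈ -2.0556)
F(I, j) = ½ (F(I, j) = (½)*1 = ½)
v(21, 11)*F(H, 2) = (21*(23 + 11))*(½) = (21*34)*(½) = 714*(½) = 357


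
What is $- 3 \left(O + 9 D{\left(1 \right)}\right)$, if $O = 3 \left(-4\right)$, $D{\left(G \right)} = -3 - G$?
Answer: $144$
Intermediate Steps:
$O = -12$
$- 3 \left(O + 9 D{\left(1 \right)}\right) = - 3 \left(-12 + 9 \left(-3 - 1\right)\right) = - 3 \left(-12 + 9 \left(-4\right)\right) = - 3 \left(-12 - 36\right) = \left(-3\right) \left(-48\right) = 144$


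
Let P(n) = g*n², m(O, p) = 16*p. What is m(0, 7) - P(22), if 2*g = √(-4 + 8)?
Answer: -372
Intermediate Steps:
g = 1 (g = √(-4 + 8)/2 = √4/2 = (½)*2 = 1)
P(n) = n² (P(n) = 1*n² = n²)
m(0, 7) - P(22) = 16*7 - 1*22² = 112 - 1*484 = 112 - 484 = -372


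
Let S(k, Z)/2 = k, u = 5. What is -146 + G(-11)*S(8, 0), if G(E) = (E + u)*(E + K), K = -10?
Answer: 1870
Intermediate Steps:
S(k, Z) = 2*k
G(E) = (-10 + E)*(5 + E) (G(E) = (E + 5)*(E - 10) = (5 + E)*(-10 + E) = (-10 + E)*(5 + E))
-146 + G(-11)*S(8, 0) = -146 + (-50 + (-11)² - 5*(-11))*(2*8) = -146 + (-50 + 121 + 55)*16 = -146 + 126*16 = -146 + 2016 = 1870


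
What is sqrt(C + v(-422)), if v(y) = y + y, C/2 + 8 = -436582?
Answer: 2*I*sqrt(218506) ≈ 934.89*I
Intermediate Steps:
C = -873180 (C = -16 + 2*(-436582) = -16 - 873164 = -873180)
v(y) = 2*y
sqrt(C + v(-422)) = sqrt(-873180 + 2*(-422)) = sqrt(-873180 - 844) = sqrt(-874024) = 2*I*sqrt(218506)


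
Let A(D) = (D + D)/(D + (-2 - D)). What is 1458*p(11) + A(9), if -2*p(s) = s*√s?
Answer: -9 - 8019*√11 ≈ -26605.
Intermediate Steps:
p(s) = -s^(3/2)/2 (p(s) = -s*√s/2 = -s^(3/2)/2)
A(D) = -D (A(D) = (2*D)/(-2) = (2*D)*(-½) = -D)
1458*p(11) + A(9) = 1458*(-11*√11/2) - 1*9 = 1458*(-11*√11/2) - 9 = -8019*√11 - 9 = -9 - 8019*√11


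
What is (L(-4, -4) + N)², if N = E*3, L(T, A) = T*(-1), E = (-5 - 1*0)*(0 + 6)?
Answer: 7396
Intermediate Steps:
E = -30 (E = (-5 + 0)*6 = -5*6 = -30)
L(T, A) = -T
N = -90 (N = -30*3 = -90)
(L(-4, -4) + N)² = (-1*(-4) - 90)² = (4 - 90)² = (-86)² = 7396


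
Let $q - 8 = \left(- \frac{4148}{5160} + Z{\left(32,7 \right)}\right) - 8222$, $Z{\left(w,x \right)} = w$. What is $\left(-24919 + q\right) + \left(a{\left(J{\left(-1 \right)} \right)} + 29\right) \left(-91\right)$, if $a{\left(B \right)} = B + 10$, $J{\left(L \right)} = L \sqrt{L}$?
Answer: $- \frac{47279537}{1290} + 91 i \approx -36651.0 + 91.0 i$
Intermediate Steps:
$J{\left(L \right)} = L^{\frac{3}{2}}$
$q = - \frac{10555817}{1290}$ ($q = 8 - \left(8190 + \frac{1037}{1290}\right) = 8 + \left(\left(\left(-4148\right) \frac{1}{5160} + 32\right) - 8222\right) = 8 + \left(\left(- \frac{1037}{1290} + 32\right) - 8222\right) = 8 + \left(\frac{40243}{1290} - 8222\right) = 8 - \frac{10566137}{1290} = - \frac{10555817}{1290} \approx -8182.8$)
$a{\left(B \right)} = 10 + B$
$\left(-24919 + q\right) + \left(a{\left(J{\left(-1 \right)} \right)} + 29\right) \left(-91\right) = \left(-24919 - \frac{10555817}{1290}\right) + \left(\left(10 + \left(-1\right)^{\frac{3}{2}}\right) + 29\right) \left(-91\right) = - \frac{42701327}{1290} + \left(\left(10 - i\right) + 29\right) \left(-91\right) = - \frac{42701327}{1290} + \left(39 - i\right) \left(-91\right) = - \frac{42701327}{1290} - \left(3549 - 91 i\right) = - \frac{47279537}{1290} + 91 i$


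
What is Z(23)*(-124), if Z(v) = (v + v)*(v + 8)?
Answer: -176824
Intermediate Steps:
Z(v) = 2*v*(8 + v) (Z(v) = (2*v)*(8 + v) = 2*v*(8 + v))
Z(23)*(-124) = (2*23*(8 + 23))*(-124) = (2*23*31)*(-124) = 1426*(-124) = -176824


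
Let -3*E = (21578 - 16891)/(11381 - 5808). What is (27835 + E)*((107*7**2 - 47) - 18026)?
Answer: -5970680138740/16719 ≈ -3.5712e+8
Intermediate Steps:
E = -4687/16719 (E = -(21578 - 16891)/(3*(11381 - 5808)) = -4687/(3*5573) = -1/3*4687/5573 = -4687/16719 ≈ -0.28034)
(27835 + E)*((107*7**2 - 47) - 18026) = (27835 - 4687/16719)*((107*7**2 - 47) - 18026) = 465368678*((107*49 - 47) - 18026)/16719 = 465368678*((5243 - 47) - 18026)/16719 = 465368678*(5196 - 18026)/16719 = (465368678/16719)*(-12830) = -5970680138740/16719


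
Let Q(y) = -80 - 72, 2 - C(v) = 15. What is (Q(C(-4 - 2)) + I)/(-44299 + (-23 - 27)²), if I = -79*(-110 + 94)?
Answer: -1112/41799 ≈ -0.026604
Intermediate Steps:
C(v) = -13 (C(v) = 2 - 1*15 = 2 - 15 = -13)
Q(y) = -152
I = 1264 (I = -79*(-16) = 1264)
(Q(C(-4 - 2)) + I)/(-44299 + (-23 - 27)²) = (-152 + 1264)/(-44299 + (-23 - 27)²) = 1112/(-44299 + (-50)²) = 1112/(-44299 + 2500) = 1112/(-41799) = 1112*(-1/41799) = -1112/41799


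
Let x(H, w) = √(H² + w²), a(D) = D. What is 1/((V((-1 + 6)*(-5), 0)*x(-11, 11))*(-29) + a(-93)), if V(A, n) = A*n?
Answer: -1/93 ≈ -0.010753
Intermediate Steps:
1/((V((-1 + 6)*(-5), 0)*x(-11, 11))*(-29) + a(-93)) = 1/(((((-1 + 6)*(-5))*0)*√((-11)² + 11²))*(-29) - 93) = 1/((((5*(-5))*0)*√(121 + 121))*(-29) - 93) = 1/(((-25*0)*√242)*(-29) - 93) = 1/((0*(11*√2))*(-29) - 93) = 1/(0*(-29) - 93) = 1/(0 - 93) = 1/(-93) = -1/93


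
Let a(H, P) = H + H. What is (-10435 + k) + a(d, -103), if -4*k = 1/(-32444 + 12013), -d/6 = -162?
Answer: -693918483/81724 ≈ -8491.0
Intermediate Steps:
d = 972 (d = -6*(-162) = 972)
a(H, P) = 2*H
k = 1/81724 (k = -1/(4*(-32444 + 12013)) = -¼/(-20431) = -¼*(-1/20431) = 1/81724 ≈ 1.2236e-5)
(-10435 + k) + a(d, -103) = (-10435 + 1/81724) + 2*972 = -852789939/81724 + 1944 = -693918483/81724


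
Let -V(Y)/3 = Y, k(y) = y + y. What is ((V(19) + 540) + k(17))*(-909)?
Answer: -469953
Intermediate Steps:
k(y) = 2*y
V(Y) = -3*Y
((V(19) + 540) + k(17))*(-909) = ((-3*19 + 540) + 2*17)*(-909) = ((-57 + 540) + 34)*(-909) = (483 + 34)*(-909) = 517*(-909) = -469953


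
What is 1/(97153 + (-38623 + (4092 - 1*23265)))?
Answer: 1/39357 ≈ 2.5408e-5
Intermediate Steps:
1/(97153 + (-38623 + (4092 - 1*23265))) = 1/(97153 + (-38623 + (4092 - 23265))) = 1/(97153 + (-38623 - 19173)) = 1/(97153 - 57796) = 1/39357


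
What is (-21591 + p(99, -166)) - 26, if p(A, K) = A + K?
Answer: -21684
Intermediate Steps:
(-21591 + p(99, -166)) - 26 = (-21591 + (99 - 166)) - 26 = (-21591 - 67) - 26 = -21658 - 26 = -21684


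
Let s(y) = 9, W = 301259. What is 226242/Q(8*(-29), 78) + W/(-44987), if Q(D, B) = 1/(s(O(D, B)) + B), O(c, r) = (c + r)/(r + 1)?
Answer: 885481249039/44987 ≈ 1.9683e+7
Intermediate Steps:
O(c, r) = (c + r)/(1 + r)
Q(D, B) = 1/(9 + B)
226242/Q(8*(-29), 78) + W/(-44987) = 226242/(1/(9 + 78)) + 301259/(-44987) = 226242/(1/87) + 301259*(-1/44987) = 226242/(1/87) - 301259/44987 = 226242*87 - 301259/44987 = 19683054 - 301259/44987 = 885481249039/44987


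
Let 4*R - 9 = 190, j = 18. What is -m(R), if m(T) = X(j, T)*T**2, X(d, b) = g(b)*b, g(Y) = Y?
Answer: -1568239201/256 ≈ -6.1259e+6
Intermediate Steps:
R = 199/4 (R = 9/4 + (1/4)*190 = 9/4 + 95/2 = 199/4 ≈ 49.750)
X(d, b) = b**2 (X(d, b) = b*b = b**2)
m(T) = T**4 (m(T) = T**2*T**2 = T**4)
-m(R) = -(199/4)**4 = -1*1568239201/256 = -1568239201/256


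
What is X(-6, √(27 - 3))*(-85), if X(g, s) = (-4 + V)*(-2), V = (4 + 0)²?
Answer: 2040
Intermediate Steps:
V = 16 (V = 4² = 16)
X(g, s) = -24 (X(g, s) = (-4 + 16)*(-2) = 12*(-2) = -24)
X(-6, √(27 - 3))*(-85) = -24*(-85) = 2040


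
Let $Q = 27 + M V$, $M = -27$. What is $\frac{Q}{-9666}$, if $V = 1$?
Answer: $0$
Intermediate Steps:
$Q = 0$ ($Q = 27 - 27 = 0$)
$\frac{Q}{-9666} = \frac{0}{-9666} = 0 \left(- \frac{1}{9666}\right) = 0$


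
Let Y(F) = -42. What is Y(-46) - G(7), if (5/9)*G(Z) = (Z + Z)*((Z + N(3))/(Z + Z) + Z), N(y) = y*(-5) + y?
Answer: -1047/5 ≈ -209.40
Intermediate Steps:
N(y) = -4*y (N(y) = -5*y + y = -4*y)
G(Z) = 18*Z*(Z + (-12 + Z)/(2*Z))/5 (G(Z) = 9*((Z + Z)*((Z - 4*3)/(Z + Z) + Z))/5 = 9*((2*Z)*((Z - 12)/((2*Z)) + Z))/5 = 9*((2*Z)*((-12 + Z)*(1/(2*Z)) + Z))/5 = 9*((2*Z)*((-12 + Z)/(2*Z) + Z))/5 = 9*((2*Z)*(Z + (-12 + Z)/(2*Z)))/5 = 9*(2*Z*(Z + (-12 + Z)/(2*Z)))/5 = 18*Z*(Z + (-12 + Z)/(2*Z))/5)
Y(-46) - G(7) = -42 - (-108/5 + (9/5)*7 + (18/5)*7²) = -42 - (-108/5 + 63/5 + (18/5)*49) = -42 - (-108/5 + 63/5 + 882/5) = -42 - 1*837/5 = -42 - 837/5 = -1047/5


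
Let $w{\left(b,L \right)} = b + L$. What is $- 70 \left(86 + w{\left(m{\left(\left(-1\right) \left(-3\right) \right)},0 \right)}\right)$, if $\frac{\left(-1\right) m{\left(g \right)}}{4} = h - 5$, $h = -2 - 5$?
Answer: $-9380$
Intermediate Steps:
$h = -7$ ($h = -2 - 5 = -7$)
$m{\left(g \right)} = 48$ ($m{\left(g \right)} = - 4 \left(-7 - 5\right) = \left(-4\right) \left(-12\right) = 48$)
$w{\left(b,L \right)} = L + b$
$- 70 \left(86 + w{\left(m{\left(\left(-1\right) \left(-3\right) \right)},0 \right)}\right) = - 70 \left(86 + \left(0 + 48\right)\right) = - 70 \left(86 + 48\right) = \left(-70\right) 134 = -9380$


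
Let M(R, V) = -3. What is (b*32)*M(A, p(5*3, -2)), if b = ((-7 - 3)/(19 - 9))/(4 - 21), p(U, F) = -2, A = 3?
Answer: -96/17 ≈ -5.6471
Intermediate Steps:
b = 1/17 (b = -10/10/(-17) = -10*⅒*(-1/17) = -1*(-1/17) = 1/17 ≈ 0.058824)
(b*32)*M(A, p(5*3, -2)) = ((1/17)*32)*(-3) = (32/17)*(-3) = -96/17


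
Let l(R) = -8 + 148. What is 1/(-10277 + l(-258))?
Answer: -1/10137 ≈ -9.8648e-5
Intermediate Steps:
l(R) = 140
1/(-10277 + l(-258)) = 1/(-10277 + 140) = 1/(-10137) = -1/10137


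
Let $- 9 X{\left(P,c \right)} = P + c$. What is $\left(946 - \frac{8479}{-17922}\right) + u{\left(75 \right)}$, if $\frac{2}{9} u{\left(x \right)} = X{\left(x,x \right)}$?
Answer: $\frac{15618541}{17922} \approx 871.47$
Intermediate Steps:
$X{\left(P,c \right)} = - \frac{P}{9} - \frac{c}{9}$ ($X{\left(P,c \right)} = - \frac{P + c}{9} = - \frac{P}{9} - \frac{c}{9}$)
$u{\left(x \right)} = - x$ ($u{\left(x \right)} = \frac{9 \left(- \frac{x}{9} - \frac{x}{9}\right)}{2} = \frac{9 \left(- \frac{2 x}{9}\right)}{2} = - x$)
$\left(946 - \frac{8479}{-17922}\right) + u{\left(75 \right)} = \left(946 - \frac{8479}{-17922}\right) - 75 = \left(946 - - \frac{8479}{17922}\right) - 75 = \left(946 + \frac{8479}{17922}\right) - 75 = \frac{16962691}{17922} - 75 = \frac{15618541}{17922}$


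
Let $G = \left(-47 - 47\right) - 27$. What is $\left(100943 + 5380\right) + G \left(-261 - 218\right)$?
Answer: $164282$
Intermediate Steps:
$G = -121$ ($G = -94 - 27 = -121$)
$\left(100943 + 5380\right) + G \left(-261 - 218\right) = \left(100943 + 5380\right) - 121 \left(-261 - 218\right) = 106323 - -57959 = 106323 + 57959 = 164282$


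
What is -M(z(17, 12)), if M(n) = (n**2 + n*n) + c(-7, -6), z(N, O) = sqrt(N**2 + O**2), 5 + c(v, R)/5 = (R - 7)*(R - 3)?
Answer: -1426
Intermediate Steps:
c(v, R) = -25 + 5*(-7 + R)*(-3 + R) (c(v, R) = -25 + 5*((R - 7)*(R - 3)) = -25 + 5*((-7 + R)*(-3 + R)) = -25 + 5*(-7 + R)*(-3 + R))
M(n) = 560 + 2*n**2 (M(n) = (n**2 + n*n) + (80 - 50*(-6) + 5*(-6)**2) = (n**2 + n**2) + (80 + 300 + 5*36) = 2*n**2 + (80 + 300 + 180) = 2*n**2 + 560 = 560 + 2*n**2)
-M(z(17, 12)) = -(560 + 2*(sqrt(17**2 + 12**2))**2) = -(560 + 2*(sqrt(289 + 144))**2) = -(560 + 2*(sqrt(433))**2) = -(560 + 2*433) = -(560 + 866) = -1*1426 = -1426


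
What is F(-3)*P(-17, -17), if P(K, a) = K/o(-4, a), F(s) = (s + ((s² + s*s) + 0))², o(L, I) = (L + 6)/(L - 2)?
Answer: 11475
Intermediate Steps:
o(L, I) = (6 + L)/(-2 + L)
F(s) = (s + 2*s²)² (F(s) = (s + ((s² + s²) + 0))² = (s + (2*s² + 0))² = (s + 2*s²)²)
P(K, a) = -3*K (P(K, a) = K/(((6 - 4)/(-2 - 4))) = K/((2/(-6))) = K/((-⅙*2)) = K/(-⅓) = K*(-3) = -3*K)
F(-3)*P(-17, -17) = ((-3)²*(1 + 2*(-3))²)*(-3*(-17)) = (9*(1 - 6)²)*51 = (9*(-5)²)*51 = (9*25)*51 = 225*51 = 11475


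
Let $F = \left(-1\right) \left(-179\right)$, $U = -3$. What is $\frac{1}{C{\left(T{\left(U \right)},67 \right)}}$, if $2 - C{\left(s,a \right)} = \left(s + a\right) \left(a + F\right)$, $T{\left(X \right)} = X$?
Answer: $- \frac{1}{15742} \approx -6.3524 \cdot 10^{-5}$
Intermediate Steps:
$F = 179$
$C{\left(s,a \right)} = 2 - \left(179 + a\right) \left(a + s\right)$ ($C{\left(s,a \right)} = 2 - \left(s + a\right) \left(a + 179\right) = 2 - \left(a + s\right) \left(179 + a\right) = 2 - \left(179 + a\right) \left(a + s\right)$)
$\frac{1}{C{\left(T{\left(U \right)},67 \right)}} = \frac{1}{2 - 67^{2} - 11993 - -537 - 67 \left(-3\right)} = \frac{1}{2 - 4489 - 11993 + 537 + 201} = \frac{1}{-15742} = - \frac{1}{15742}$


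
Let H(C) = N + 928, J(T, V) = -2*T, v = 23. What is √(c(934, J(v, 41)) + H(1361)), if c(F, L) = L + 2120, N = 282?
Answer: 2*√821 ≈ 57.306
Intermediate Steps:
c(F, L) = 2120 + L
H(C) = 1210 (H(C) = 282 + 928 = 1210)
√(c(934, J(v, 41)) + H(1361)) = √((2120 - 2*23) + 1210) = √((2120 - 46) + 1210) = √(2074 + 1210) = √3284 = 2*√821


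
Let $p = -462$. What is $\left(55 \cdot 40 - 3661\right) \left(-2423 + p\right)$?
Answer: $4214985$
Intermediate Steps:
$\left(55 \cdot 40 - 3661\right) \left(-2423 + p\right) = \left(55 \cdot 40 - 3661\right) \left(-2423 - 462\right) = \left(2200 - 3661\right) \left(-2885\right) = \left(-1461\right) \left(-2885\right) = 4214985$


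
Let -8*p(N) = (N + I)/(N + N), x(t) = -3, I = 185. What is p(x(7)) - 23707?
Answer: -568877/24 ≈ -23703.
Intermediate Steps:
p(N) = -(185 + N)/(16*N) (p(N) = -(N + 185)/(8*(N + N)) = -(185 + N)/(8*(2*N)) = -(185 + N)*1/(2*N)/8 = -(185 + N)/(16*N))
p(x(7)) - 23707 = (1/16)*(-185 - 1*(-3))/(-3) - 23707 = (1/16)*(-1/3)*(-185 + 3) - 23707 = (1/16)*(-1/3)*(-182) - 23707 = 91/24 - 23707 = -568877/24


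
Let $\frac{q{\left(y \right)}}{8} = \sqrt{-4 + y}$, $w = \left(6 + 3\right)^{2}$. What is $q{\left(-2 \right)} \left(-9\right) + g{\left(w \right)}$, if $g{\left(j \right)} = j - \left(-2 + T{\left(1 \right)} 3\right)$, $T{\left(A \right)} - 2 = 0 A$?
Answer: $77 - 72 i \sqrt{6} \approx 77.0 - 176.36 i$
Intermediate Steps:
$w = 81$ ($w = 9^{2} = 81$)
$T{\left(A \right)} = 2$ ($T{\left(A \right)} = 2 + 0 A = 2 + 0 = 2$)
$g{\left(j \right)} = -4 + j$ ($g{\left(j \right)} = j - \left(-2 + 2 \cdot 3\right) = j - \left(-2 + 6\right) = j - 4 = -4 + j$)
$q{\left(y \right)} = 8 \sqrt{-4 + y}$
$q{\left(-2 \right)} \left(-9\right) + g{\left(w \right)} = 8 \sqrt{-4 - 2} \left(-9\right) + \left(-4 + 81\right) = 8 \sqrt{-6} \left(-9\right) + 77 = 8 i \sqrt{6} \left(-9\right) + 77 = - 72 i \sqrt{6} + 77 = 77 - 72 i \sqrt{6}$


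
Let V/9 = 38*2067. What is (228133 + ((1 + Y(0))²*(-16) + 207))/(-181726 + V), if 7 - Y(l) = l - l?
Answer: 56829/131297 ≈ 0.43283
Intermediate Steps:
Y(l) = 7 (Y(l) = 7 - (l - l) = 7 - 1*0 = 7 + 0 = 7)
V = 706914 (V = 9*(38*2067) = 9*78546 = 706914)
(228133 + ((1 + Y(0))²*(-16) + 207))/(-181726 + V) = (228133 + ((1 + 7)²*(-16) + 207))/(-181726 + 706914) = (228133 + (8²*(-16) + 207))/525188 = (228133 + (64*(-16) + 207))*(1/525188) = (228133 + (-1024 + 207))*(1/525188) = (228133 - 817)*(1/525188) = 227316*(1/525188) = 56829/131297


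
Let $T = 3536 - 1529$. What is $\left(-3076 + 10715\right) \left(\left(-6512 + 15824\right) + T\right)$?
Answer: $86465841$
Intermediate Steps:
$T = 2007$
$\left(-3076 + 10715\right) \left(\left(-6512 + 15824\right) + T\right) = \left(-3076 + 10715\right) \left(\left(-6512 + 15824\right) + 2007\right) = 7639 \left(9312 + 2007\right) = 7639 \cdot 11319 = 86465841$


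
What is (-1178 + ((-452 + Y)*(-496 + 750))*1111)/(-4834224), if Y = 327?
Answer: 979873/134284 ≈ 7.2970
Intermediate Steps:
(-1178 + ((-452 + Y)*(-496 + 750))*1111)/(-4834224) = (-1178 + ((-452 + 327)*(-496 + 750))*1111)/(-4834224) = (-1178 - 125*254*1111)*(-1/4834224) = (-1178 - 31750*1111)*(-1/4834224) = (-1178 - 35274250)*(-1/4834224) = -35275428*(-1/4834224) = 979873/134284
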